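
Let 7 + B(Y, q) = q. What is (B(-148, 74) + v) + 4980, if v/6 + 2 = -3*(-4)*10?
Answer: 5755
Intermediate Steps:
B(Y, q) = -7 + q
v = 708 (v = -12 + 6*(-3*(-4)*10) = -12 + 6*(12*10) = -12 + 6*120 = -12 + 720 = 708)
(B(-148, 74) + v) + 4980 = ((-7 + 74) + 708) + 4980 = (67 + 708) + 4980 = 775 + 4980 = 5755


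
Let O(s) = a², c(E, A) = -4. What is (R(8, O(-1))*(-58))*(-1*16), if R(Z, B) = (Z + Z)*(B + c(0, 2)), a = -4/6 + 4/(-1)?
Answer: 2375680/9 ≈ 2.6396e+5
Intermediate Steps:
a = -14/3 (a = -4*⅙ + 4*(-1) = -⅔ - 4 = -14/3 ≈ -4.6667)
O(s) = 196/9 (O(s) = (-14/3)² = 196/9)
R(Z, B) = 2*Z*(-4 + B) (R(Z, B) = (Z + Z)*(B - 4) = (2*Z)*(-4 + B) = 2*Z*(-4 + B))
(R(8, O(-1))*(-58))*(-1*16) = ((2*8*(-4 + 196/9))*(-58))*(-1*16) = ((2*8*(160/9))*(-58))*(-16) = ((2560/9)*(-58))*(-16) = -148480/9*(-16) = 2375680/9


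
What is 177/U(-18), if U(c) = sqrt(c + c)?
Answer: -59*I/2 ≈ -29.5*I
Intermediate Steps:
U(c) = sqrt(2)*sqrt(c) (U(c) = sqrt(2*c) = sqrt(2)*sqrt(c))
177/U(-18) = 177/((sqrt(2)*sqrt(-18))) = 177/((sqrt(2)*(3*I*sqrt(2)))) = 177/((6*I)) = 177*(-I/6) = -59*I/2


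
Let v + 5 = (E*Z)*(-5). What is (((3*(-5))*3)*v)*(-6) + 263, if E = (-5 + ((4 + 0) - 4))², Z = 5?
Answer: -169837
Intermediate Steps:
E = 25 (E = (-5 + (4 - 4))² = (-5 + 0)² = (-5)² = 25)
v = -630 (v = -5 + (25*5)*(-5) = -5 + 125*(-5) = -5 - 625 = -630)
(((3*(-5))*3)*v)*(-6) + 263 = (((3*(-5))*3)*(-630))*(-6) + 263 = (-15*3*(-630))*(-6) + 263 = -45*(-630)*(-6) + 263 = 28350*(-6) + 263 = -170100 + 263 = -169837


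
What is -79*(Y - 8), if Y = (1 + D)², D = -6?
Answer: -1343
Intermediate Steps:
Y = 25 (Y = (1 - 6)² = (-5)² = 25)
-79*(Y - 8) = -79*(25 - 8) = -79*17 = -1343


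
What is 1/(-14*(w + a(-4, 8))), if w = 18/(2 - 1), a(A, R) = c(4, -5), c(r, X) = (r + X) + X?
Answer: -1/168 ≈ -0.0059524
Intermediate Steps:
c(r, X) = r + 2*X (c(r, X) = (X + r) + X = r + 2*X)
a(A, R) = -6 (a(A, R) = 4 + 2*(-5) = 4 - 10 = -6)
w = 18 (w = 18/1 = 18*1 = 18)
1/(-14*(w + a(-4, 8))) = 1/(-14*(18 - 6)) = 1/(-14*12) = 1/(-168) = -1/168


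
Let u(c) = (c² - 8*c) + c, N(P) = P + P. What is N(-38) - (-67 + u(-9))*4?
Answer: -384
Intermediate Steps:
N(P) = 2*P
u(c) = c² - 7*c
N(-38) - (-67 + u(-9))*4 = 2*(-38) - (-67 - 9*(-7 - 9))*4 = -76 - (-67 - 9*(-16))*4 = -76 - (-67 + 144)*4 = -76 - 77*4 = -76 - 1*308 = -76 - 308 = -384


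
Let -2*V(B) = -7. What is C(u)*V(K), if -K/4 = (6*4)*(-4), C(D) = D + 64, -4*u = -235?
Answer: 3437/8 ≈ 429.63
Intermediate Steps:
u = 235/4 (u = -1/4*(-235) = 235/4 ≈ 58.750)
C(D) = 64 + D
K = 384 (K = -4*6*4*(-4) = -96*(-4) = -4*(-96) = 384)
V(B) = 7/2 (V(B) = -1/2*(-7) = 7/2)
C(u)*V(K) = (64 + 235/4)*(7/2) = (491/4)*(7/2) = 3437/8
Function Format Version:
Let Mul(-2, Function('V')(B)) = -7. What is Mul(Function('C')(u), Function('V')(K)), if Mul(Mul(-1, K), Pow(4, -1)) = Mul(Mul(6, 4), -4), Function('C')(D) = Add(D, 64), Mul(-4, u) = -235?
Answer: Rational(3437, 8) ≈ 429.63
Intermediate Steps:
u = Rational(235, 4) (u = Mul(Rational(-1, 4), -235) = Rational(235, 4) ≈ 58.750)
Function('C')(D) = Add(64, D)
K = 384 (K = Mul(-4, Mul(Mul(6, 4), -4)) = Mul(-4, Mul(24, -4)) = Mul(-4, -96) = 384)
Function('V')(B) = Rational(7, 2) (Function('V')(B) = Mul(Rational(-1, 2), -7) = Rational(7, 2))
Mul(Function('C')(u), Function('V')(K)) = Mul(Add(64, Rational(235, 4)), Rational(7, 2)) = Mul(Rational(491, 4), Rational(7, 2)) = Rational(3437, 8)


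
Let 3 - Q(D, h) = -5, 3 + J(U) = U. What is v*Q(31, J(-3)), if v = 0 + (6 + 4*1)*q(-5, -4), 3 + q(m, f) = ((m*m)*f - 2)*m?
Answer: 40560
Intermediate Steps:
J(U) = -3 + U
q(m, f) = -3 + m*(-2 + f*m²) (q(m, f) = -3 + ((m*m)*f - 2)*m = -3 + (m²*f - 2)*m = -3 + (f*m² - 2)*m = -3 + (-2 + f*m²)*m = -3 + m*(-2 + f*m²))
Q(D, h) = 8 (Q(D, h) = 3 - 1*(-5) = 3 + 5 = 8)
v = 5070 (v = 0 + (6 + 4*1)*(-3 - 2*(-5) - 4*(-5)³) = 0 + (6 + 4)*(-3 + 10 - 4*(-125)) = 0 + 10*(-3 + 10 + 500) = 0 + 10*507 = 0 + 5070 = 5070)
v*Q(31, J(-3)) = 5070*8 = 40560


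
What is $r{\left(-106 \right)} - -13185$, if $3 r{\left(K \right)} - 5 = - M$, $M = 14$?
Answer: $13182$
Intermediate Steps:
$r{\left(K \right)} = -3$ ($r{\left(K \right)} = \frac{5}{3} + \frac{\left(-1\right) 14}{3} = \frac{5}{3} + \frac{1}{3} \left(-14\right) = \frac{5}{3} - \frac{14}{3} = -3$)
$r{\left(-106 \right)} - -13185 = -3 - -13185 = -3 + 13185 = 13182$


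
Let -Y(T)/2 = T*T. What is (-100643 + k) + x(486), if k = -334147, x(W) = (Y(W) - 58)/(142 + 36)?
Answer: -38932535/89 ≈ -4.3744e+5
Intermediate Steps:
Y(T) = -2*T**2 (Y(T) = -2*T*T = -2*T**2)
x(W) = -29/89 - W**2/89 (x(W) = (-2*W**2 - 58)/(142 + 36) = (-58 - 2*W**2)/178 = (-58 - 2*W**2)*(1/178) = -29/89 - W**2/89)
(-100643 + k) + x(486) = (-100643 - 334147) + (-29/89 - 1/89*486**2) = -434790 + (-29/89 - 1/89*236196) = -434790 + (-29/89 - 236196/89) = -434790 - 236225/89 = -38932535/89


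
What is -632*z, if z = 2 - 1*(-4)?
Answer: -3792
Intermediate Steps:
z = 6 (z = 2 + 4 = 6)
-632*z = -632*6 = -3792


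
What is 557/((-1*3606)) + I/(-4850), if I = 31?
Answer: -703309/4372275 ≈ -0.16086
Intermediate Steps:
557/((-1*3606)) + I/(-4850) = 557/((-1*3606)) + 31/(-4850) = 557/(-3606) + 31*(-1/4850) = 557*(-1/3606) - 31/4850 = -557/3606 - 31/4850 = -703309/4372275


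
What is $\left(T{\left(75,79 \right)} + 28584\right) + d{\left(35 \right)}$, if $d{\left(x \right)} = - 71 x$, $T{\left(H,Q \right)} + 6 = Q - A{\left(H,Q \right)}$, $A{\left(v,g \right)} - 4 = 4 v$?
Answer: $25868$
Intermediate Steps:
$A{\left(v,g \right)} = 4 + 4 v$
$T{\left(H,Q \right)} = -10 + Q - 4 H$ ($T{\left(H,Q \right)} = -6 - \left(4 - Q + 4 H\right) = -10 + Q - 4 H$)
$\left(T{\left(75,79 \right)} + 28584\right) + d{\left(35 \right)} = \left(\left(-10 + 79 - 300\right) + 28584\right) - 2485 = \left(-231 + 28584\right) - 2485 = 28353 - 2485 = 25868$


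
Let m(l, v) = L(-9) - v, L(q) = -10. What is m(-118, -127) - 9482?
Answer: -9365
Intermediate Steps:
m(l, v) = -10 - v
m(-118, -127) - 9482 = (-10 - 1*(-127)) - 9482 = (-10 + 127) - 9482 = 117 - 9482 = -9365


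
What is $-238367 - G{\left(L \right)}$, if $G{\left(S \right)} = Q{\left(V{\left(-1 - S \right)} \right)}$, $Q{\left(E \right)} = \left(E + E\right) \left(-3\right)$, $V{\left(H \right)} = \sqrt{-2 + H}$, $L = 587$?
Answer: $-238367 + 6 i \sqrt{590} \approx -2.3837 \cdot 10^{5} + 145.74 i$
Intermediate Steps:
$Q{\left(E \right)} = - 6 E$ ($Q{\left(E \right)} = 2 E \left(-3\right) = - 6 E$)
$G{\left(S \right)} = - 6 \sqrt{-3 - S}$ ($G{\left(S \right)} = - 6 \sqrt{-2 - \left(1 + S\right)} = - 6 \sqrt{-3 - S}$)
$-238367 - G{\left(L \right)} = -238367 - - 6 \sqrt{-3 - 587} = -238367 - - 6 \sqrt{-590} = -238367 - - 6 i \sqrt{590} = -238367 + 6 i \sqrt{590}$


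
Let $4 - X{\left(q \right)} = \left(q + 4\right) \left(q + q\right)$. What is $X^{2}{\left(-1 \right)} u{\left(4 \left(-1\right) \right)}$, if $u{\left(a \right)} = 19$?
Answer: $1900$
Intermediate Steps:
$X{\left(q \right)} = 4 - 2 q \left(4 + q\right)$ ($X{\left(q \right)} = 4 - \left(q + 4\right) \left(q + q\right) = 4 - \left(4 + q\right) 2 q = 4 - 2 q \left(4 + q\right)$)
$X^{2}{\left(-1 \right)} u{\left(4 \left(-1\right) \right)} = \left(4 - -8 - 2 \left(-1\right)^{2}\right)^{2} \cdot 19 = \left(4 + 8 - 2\right)^{2} \cdot 19 = 10^{2} \cdot 19 = 100 \cdot 19 = 1900$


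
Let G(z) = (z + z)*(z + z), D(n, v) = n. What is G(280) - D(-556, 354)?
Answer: 314156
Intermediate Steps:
G(z) = 4*z**2 (G(z) = (2*z)*(2*z) = 4*z**2)
G(280) - D(-556, 354) = 4*280**2 - 1*(-556) = 4*78400 + 556 = 313600 + 556 = 314156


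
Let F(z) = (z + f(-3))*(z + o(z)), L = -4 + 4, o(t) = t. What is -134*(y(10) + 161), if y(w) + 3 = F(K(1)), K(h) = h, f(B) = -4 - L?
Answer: -20368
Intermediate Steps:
L = 0
f(B) = -4 (f(B) = -4 - 1*0 = -4 + 0 = -4)
F(z) = 2*z*(-4 + z) (F(z) = (z - 4)*(z + z) = (-4 + z)*(2*z) = 2*z*(-4 + z))
y(w) = -9 (y(w) = -3 + 2*1*(-4 + 1) = -3 + 2*1*(-3) = -3 - 6 = -9)
-134*(y(10) + 161) = -134*(-9 + 161) = -134*152 = -20368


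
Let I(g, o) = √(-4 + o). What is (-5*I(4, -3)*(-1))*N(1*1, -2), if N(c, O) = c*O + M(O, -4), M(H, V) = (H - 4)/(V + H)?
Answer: -5*I*√7 ≈ -13.229*I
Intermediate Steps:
M(H, V) = (-4 + H)/(H + V)
N(c, O) = 1 + O*c (N(c, O) = c*O + (-4 + O)/(O - 4) = O*c + (-4 + O)/(-4 + O) = O*c + 1 = 1 + O*c)
(-5*I(4, -3)*(-1))*N(1*1, -2) = (-5*√(-4 - 3)*(-1))*(1 - 2) = (-5*I*√7*(-1))*(1 - 2*1) = (-5*I*√7*(-1))*(1 - 2) = (-5*I*√7*(-1))*(-1) = (5*I*√7)*(-1) = -5*I*√7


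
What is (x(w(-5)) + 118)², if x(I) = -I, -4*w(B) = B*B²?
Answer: 120409/16 ≈ 7525.6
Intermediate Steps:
w(B) = -B³/4 (w(B) = -B*B²/4 = -B³/4)
(x(w(-5)) + 118)² = (-(-1)*(-5)³/4 + 118)² = (-(-1)*(-125)/4 + 118)² = (-1*125/4 + 118)² = (-125/4 + 118)² = (347/4)² = 120409/16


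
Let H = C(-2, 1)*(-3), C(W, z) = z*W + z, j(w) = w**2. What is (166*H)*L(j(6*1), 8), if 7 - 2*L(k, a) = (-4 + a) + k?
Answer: -8217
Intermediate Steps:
C(W, z) = z + W*z (C(W, z) = W*z + z = z + W*z)
L(k, a) = 11/2 - a/2 - k/2 (L(k, a) = 7/2 - ((-4 + a) + k)/2 = 7/2 - (-4 + a + k)/2 = 7/2 + (2 - a/2 - k/2) = 11/2 - a/2 - k/2)
H = 3 (H = (1*(1 - 2))*(-3) = (1*(-1))*(-3) = -1*(-3) = 3)
(166*H)*L(j(6*1), 8) = (166*3)*(11/2 - 1/2*8 - (6*1)**2/2) = 498*(11/2 - 4 - 1/2*6**2) = 498*(11/2 - 4 - 1/2*36) = 498*(11/2 - 4 - 18) = 498*(-33/2) = -8217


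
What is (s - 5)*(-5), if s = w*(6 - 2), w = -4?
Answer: 105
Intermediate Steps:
s = -16 (s = -4*(6 - 2) = -4*4 = -16)
(s - 5)*(-5) = (-16 - 5)*(-5) = -21*(-5) = 105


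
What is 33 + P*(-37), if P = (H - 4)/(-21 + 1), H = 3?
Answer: 623/20 ≈ 31.150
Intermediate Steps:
P = 1/20 (P = (3 - 4)/(-21 + 1) = -1/(-20) = -1*(-1/20) = 1/20 ≈ 0.050000)
33 + P*(-37) = 33 + (1/20)*(-37) = 33 - 37/20 = 623/20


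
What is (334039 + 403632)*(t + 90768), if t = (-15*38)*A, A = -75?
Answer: 98492356578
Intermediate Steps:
t = 42750 (t = -15*38*(-75) = -570*(-75) = 42750)
(334039 + 403632)*(t + 90768) = (334039 + 403632)*(42750 + 90768) = 737671*133518 = 98492356578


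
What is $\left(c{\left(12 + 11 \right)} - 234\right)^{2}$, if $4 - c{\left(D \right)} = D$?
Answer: $64009$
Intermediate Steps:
$c{\left(D \right)} = 4 - D$
$\left(c{\left(12 + 11 \right)} - 234\right)^{2} = \left(\left(4 - \left(12 + 11\right)\right) - 234\right)^{2} = \left(\left(4 - 23\right) - 234\right)^{2} = \left(-19 - 234\right)^{2} = \left(-253\right)^{2} = 64009$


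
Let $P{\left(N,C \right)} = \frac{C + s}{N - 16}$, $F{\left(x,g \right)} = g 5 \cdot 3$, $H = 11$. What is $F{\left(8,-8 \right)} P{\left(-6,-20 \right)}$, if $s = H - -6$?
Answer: $- \frac{180}{11} \approx -16.364$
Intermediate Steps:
$s = 17$ ($s = 11 - -6 = 11 + 6 = 17$)
$F{\left(x,g \right)} = 15 g$ ($F{\left(x,g \right)} = 5 g 3 = 15 g$)
$P{\left(N,C \right)} = \frac{17 + C}{-16 + N}$ ($P{\left(N,C \right)} = \frac{C + 17}{N - 16} = \frac{17 + C}{-16 + N}$)
$F{\left(8,-8 \right)} P{\left(-6,-20 \right)} = 15 \left(-8\right) \frac{17 - 20}{-16 - 6} = - 120 \frac{1}{-22} \left(-3\right) = - 120 \left(\left(- \frac{1}{22}\right) \left(-3\right)\right) = \left(-120\right) \frac{3}{22} = - \frac{180}{11}$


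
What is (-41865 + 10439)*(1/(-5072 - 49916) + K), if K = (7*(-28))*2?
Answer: 338698381761/27494 ≈ 1.2319e+7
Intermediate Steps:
K = -392 (K = -196*2 = -392)
(-41865 + 10439)*(1/(-5072 - 49916) + K) = (-41865 + 10439)*(1/(-5072 - 49916) - 392) = -31426*(1/(-54988) - 392) = -31426*(-1/54988 - 392) = -31426*(-21555297/54988) = 338698381761/27494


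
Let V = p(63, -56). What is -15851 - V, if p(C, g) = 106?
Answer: -15957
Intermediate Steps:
V = 106
-15851 - V = -15851 - 1*106 = -15851 - 106 = -15957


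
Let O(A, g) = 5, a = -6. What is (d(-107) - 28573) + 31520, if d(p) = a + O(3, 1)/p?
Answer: 314682/107 ≈ 2941.0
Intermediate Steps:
d(p) = -6 + 5/p
(d(-107) - 28573) + 31520 = ((-6 + 5/(-107)) - 28573) + 31520 = ((-6 + 5*(-1/107)) - 28573) + 31520 = ((-6 - 5/107) - 28573) + 31520 = (-647/107 - 28573) + 31520 = -3057958/107 + 31520 = 314682/107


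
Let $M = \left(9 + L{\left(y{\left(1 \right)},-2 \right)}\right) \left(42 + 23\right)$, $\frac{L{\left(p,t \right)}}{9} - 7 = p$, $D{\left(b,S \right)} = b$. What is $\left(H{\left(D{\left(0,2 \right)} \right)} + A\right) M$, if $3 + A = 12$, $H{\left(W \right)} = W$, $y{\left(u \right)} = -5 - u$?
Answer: $10530$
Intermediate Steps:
$A = 9$ ($A = -3 + 12 = 9$)
$L{\left(p,t \right)} = 63 + 9 p$
$M = 1170$ ($M = \left(9 + \left(63 + 9 \left(-5 - 1\right)\right)\right) \left(42 + 23\right) = \left(9 + \left(63 + 9 \left(-5 - 1\right)\right)\right) 65 = \left(9 + \left(63 + 9 \left(-6\right)\right)\right) 65 = \left(9 + \left(63 - 54\right)\right) 65 = \left(9 + 9\right) 65 = 18 \cdot 65 = 1170$)
$\left(H{\left(D{\left(0,2 \right)} \right)} + A\right) M = \left(0 + 9\right) 1170 = 9 \cdot 1170 = 10530$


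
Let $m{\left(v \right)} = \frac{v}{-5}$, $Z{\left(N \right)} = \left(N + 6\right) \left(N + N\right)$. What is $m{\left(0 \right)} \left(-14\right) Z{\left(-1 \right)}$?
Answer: $0$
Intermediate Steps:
$Z{\left(N \right)} = 2 N \left(6 + N\right)$ ($Z{\left(N \right)} = \left(6 + N\right) 2 N = 2 N \left(6 + N\right)$)
$m{\left(v \right)} = - \frac{v}{5}$ ($m{\left(v \right)} = v \left(- \frac{1}{5}\right) = - \frac{v}{5}$)
$m{\left(0 \right)} \left(-14\right) Z{\left(-1 \right)} = \left(- \frac{1}{5}\right) 0 \left(-14\right) 2 \left(-1\right) \left(6 - 1\right) = 0 \left(-14\right) 2 \left(-1\right) 5 = 0 \left(-10\right) = 0$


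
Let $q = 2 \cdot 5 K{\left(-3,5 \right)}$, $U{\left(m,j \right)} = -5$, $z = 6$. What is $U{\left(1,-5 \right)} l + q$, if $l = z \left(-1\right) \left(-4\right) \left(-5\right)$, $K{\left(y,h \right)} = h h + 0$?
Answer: $850$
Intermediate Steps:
$K{\left(y,h \right)} = h^{2}$ ($K{\left(y,h \right)} = h^{2} + 0 = h^{2}$)
$l = -120$ ($l = 6 \left(-1\right) \left(-4\right) \left(-5\right) = 6 \cdot 4 \left(-5\right) = 6 \left(-20\right) = -120$)
$q = 250$ ($q = 2 \cdot 5 \cdot 5^{2} = 10 \cdot 25 = 250$)
$U{\left(1,-5 \right)} l + q = \left(-5\right) \left(-120\right) + 250 = 600 + 250 = 850$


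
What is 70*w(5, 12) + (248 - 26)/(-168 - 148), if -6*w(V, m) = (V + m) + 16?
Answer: -60941/158 ≈ -385.70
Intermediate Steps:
w(V, m) = -8/3 - V/6 - m/6 (w(V, m) = -((V + m) + 16)/6 = -(16 + V + m)/6 = -8/3 - V/6 - m/6)
70*w(5, 12) + (248 - 26)/(-168 - 148) = 70*(-8/3 - ⅙*5 - ⅙*12) + (248 - 26)/(-168 - 148) = 70*(-8/3 - ⅚ - 2) + 222/(-316) = 70*(-11/2) + 222*(-1/316) = -385 - 111/158 = -60941/158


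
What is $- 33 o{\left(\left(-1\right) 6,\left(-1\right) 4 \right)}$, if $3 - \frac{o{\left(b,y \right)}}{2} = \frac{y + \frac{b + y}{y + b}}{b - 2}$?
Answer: $- \frac{693}{4} \approx -173.25$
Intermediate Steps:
$o{\left(b,y \right)} = 6 - \frac{2 \left(1 + y\right)}{-2 + b}$ ($o{\left(b,y \right)} = 6 - 2 \frac{y + \frac{b + y}{y + b}}{b - 2} = 6 - 2 \frac{y + \frac{b + y}{b + y}}{-2 + b} = 6 - 2 \frac{y + 1}{-2 + b} = 6 - 2 \frac{1 + y}{-2 + b} = 6 - \frac{2 \left(1 + y\right)}{-2 + b}$)
$- 33 o{\left(\left(-1\right) 6,\left(-1\right) 4 \right)} = - 33 \frac{2 \left(-7 - \left(-1\right) 4 + 3 \left(\left(-1\right) 6\right)\right)}{-2 - 6} = - 33 \frac{2 \left(-7 - -4 + 3 \left(-6\right)\right)}{-2 - 6} = - 33 \frac{2 \left(-7 + 4 - 18\right)}{-8} = - 33 \cdot 2 \left(- \frac{1}{8}\right) \left(-21\right) = \left(-33\right) \frac{21}{4} = - \frac{693}{4}$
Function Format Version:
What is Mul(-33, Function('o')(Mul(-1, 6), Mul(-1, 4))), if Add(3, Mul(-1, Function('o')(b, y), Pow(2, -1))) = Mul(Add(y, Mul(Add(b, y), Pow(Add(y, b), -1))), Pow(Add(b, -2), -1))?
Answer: Rational(-693, 4) ≈ -173.25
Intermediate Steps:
Function('o')(b, y) = Add(6, Mul(-2, Pow(Add(-2, b), -1), Add(1, y))) (Function('o')(b, y) = Add(6, Mul(-2, Mul(Add(y, Mul(Add(b, y), Pow(Add(y, b), -1))), Pow(Add(b, -2), -1)))) = Add(6, Mul(-2, Mul(Add(y, Mul(Add(b, y), Pow(Add(b, y), -1))), Pow(Add(-2, b), -1)))) = Add(6, Mul(-2, Mul(Add(y, 1), Pow(Add(-2, b), -1)))) = Add(6, Mul(-2, Mul(Add(1, y), Pow(Add(-2, b), -1)))) = Add(6, Mul(-2, Mul(Pow(Add(-2, b), -1), Add(1, y)))) = Add(6, Mul(-2, Pow(Add(-2, b), -1), Add(1, y))))
Mul(-33, Function('o')(Mul(-1, 6), Mul(-1, 4))) = Mul(-33, Mul(2, Pow(Add(-2, Mul(-1, 6)), -1), Add(-7, Mul(-1, Mul(-1, 4)), Mul(3, Mul(-1, 6))))) = Mul(-33, Mul(2, Pow(Add(-2, -6), -1), Add(-7, Mul(-1, -4), Mul(3, -6)))) = Mul(-33, Mul(2, Pow(-8, -1), Add(-7, 4, -18))) = Mul(-33, Mul(2, Rational(-1, 8), -21)) = Mul(-33, Rational(21, 4)) = Rational(-693, 4)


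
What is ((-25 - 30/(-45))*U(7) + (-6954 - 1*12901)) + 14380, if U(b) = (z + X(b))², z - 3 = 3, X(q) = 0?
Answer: -6351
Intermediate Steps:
z = 6 (z = 3 + 3 = 6)
U(b) = 36 (U(b) = (6 + 0)² = 6² = 36)
((-25 - 30/(-45))*U(7) + (-6954 - 1*12901)) + 14380 = ((-25 - 30/(-45))*36 + (-6954 - 1*12901)) + 14380 = ((-25 - 30*(-1/45))*36 + (-6954 - 12901)) + 14380 = ((-25 + ⅔)*36 - 19855) + 14380 = (-73/3*36 - 19855) + 14380 = (-876 - 19855) + 14380 = -20731 + 14380 = -6351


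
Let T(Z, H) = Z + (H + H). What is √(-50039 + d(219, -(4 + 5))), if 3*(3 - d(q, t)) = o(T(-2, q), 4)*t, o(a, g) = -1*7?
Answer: I*√50057 ≈ 223.73*I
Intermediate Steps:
T(Z, H) = Z + 2*H
o(a, g) = -7
d(q, t) = 3 + 7*t/3 (d(q, t) = 3 - (-7)*t/3 = 3 + 7*t/3)
√(-50039 + d(219, -(4 + 5))) = √(-50039 + (3 + 7*(-(4 + 5))/3)) = √(-50039 + (3 + 7*(-1*9)/3)) = √(-50039 + (3 + (7/3)*(-9))) = √(-50039 + (3 - 21)) = √(-50039 - 18) = √(-50057) = I*√50057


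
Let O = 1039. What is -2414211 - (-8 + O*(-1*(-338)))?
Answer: -2765385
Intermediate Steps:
-2414211 - (-8 + O*(-1*(-338))) = -2414211 - (-8 + 1039*(-1*(-338))) = -2414211 - (-8 + 1039*338) = -2414211 - (-8 + 351182) = -2414211 - 1*351174 = -2414211 - 351174 = -2765385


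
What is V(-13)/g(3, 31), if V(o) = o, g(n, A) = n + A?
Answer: -13/34 ≈ -0.38235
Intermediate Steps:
g(n, A) = A + n
V(-13)/g(3, 31) = -13/(31 + 3) = -13/34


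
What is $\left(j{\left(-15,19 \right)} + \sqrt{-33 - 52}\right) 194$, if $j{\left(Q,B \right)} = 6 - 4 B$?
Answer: $-13580 + 194 i \sqrt{85} \approx -13580.0 + 1788.6 i$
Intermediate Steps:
$\left(j{\left(-15,19 \right)} + \sqrt{-33 - 52}\right) 194 = \left(\left(6 - 76\right) + \sqrt{-33 - 52}\right) 194 = \left(\left(6 - 76\right) + \sqrt{-85}\right) 194 = \left(-70 + i \sqrt{85}\right) 194 = -13580 + 194 i \sqrt{85}$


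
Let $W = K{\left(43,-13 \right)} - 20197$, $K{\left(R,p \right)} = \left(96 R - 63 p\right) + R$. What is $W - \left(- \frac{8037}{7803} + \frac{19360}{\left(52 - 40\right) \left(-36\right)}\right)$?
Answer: $- \frac{118302494}{7803} \approx -15161.0$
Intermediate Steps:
$K{\left(R,p \right)} = - 63 p + 97 R$ ($K{\left(R,p \right)} = \left(- 63 p + 96 R\right) + R = - 63 p + 97 R$)
$W = -15207$ ($W = \left(\left(-63\right) \left(-13\right) + 97 \cdot 43\right) - 20197 = \left(819 + 4171\right) - 20197 = 4990 - 20197 = -15207$)
$W - \left(- \frac{8037}{7803} + \frac{19360}{\left(52 - 40\right) \left(-36\right)}\right) = -15207 - \left(- \frac{8037}{7803} + \frac{19360}{\left(52 - 40\right) \left(-36\right)}\right) = -15207 - \left(\left(-8037\right) \frac{1}{7803} + \frac{19360}{12 \left(-36\right)}\right) = -15207 - \left(- \frac{893}{867} + \frac{19360}{-432}\right) = -15207 - \left(- \frac{893}{867} + 19360 \left(- \frac{1}{432}\right)\right) = -15207 - \left(- \frac{893}{867} - \frac{1210}{27}\right) = -15207 - - \frac{357727}{7803} = -15207 + \frac{357727}{7803} = - \frac{118302494}{7803}$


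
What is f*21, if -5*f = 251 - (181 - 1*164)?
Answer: -4914/5 ≈ -982.80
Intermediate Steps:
f = -234/5 (f = -(251 - (181 - 1*164))/5 = -(251 - (181 - 164))/5 = -(251 - 1*17)/5 = -(251 - 17)/5 = -⅕*234 = -234/5 ≈ -46.800)
f*21 = -234/5*21 = -4914/5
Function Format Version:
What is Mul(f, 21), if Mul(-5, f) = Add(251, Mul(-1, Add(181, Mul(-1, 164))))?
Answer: Rational(-4914, 5) ≈ -982.80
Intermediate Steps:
f = Rational(-234, 5) (f = Mul(Rational(-1, 5), Add(251, Mul(-1, Add(181, Mul(-1, 164))))) = Mul(Rational(-1, 5), Add(251, Mul(-1, Add(181, -164)))) = Mul(Rational(-1, 5), Add(251, Mul(-1, 17))) = Mul(Rational(-1, 5), Add(251, -17)) = Mul(Rational(-1, 5), 234) = Rational(-234, 5) ≈ -46.800)
Mul(f, 21) = Mul(Rational(-234, 5), 21) = Rational(-4914, 5)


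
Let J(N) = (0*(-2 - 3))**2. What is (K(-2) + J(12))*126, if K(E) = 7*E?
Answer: -1764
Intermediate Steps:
J(N) = 0 (J(N) = (0*(-5))**2 = 0**2 = 0)
(K(-2) + J(12))*126 = (7*(-2) + 0)*126 = (-14 + 0)*126 = -14*126 = -1764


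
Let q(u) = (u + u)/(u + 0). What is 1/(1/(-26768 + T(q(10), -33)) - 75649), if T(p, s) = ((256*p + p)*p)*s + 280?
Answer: -60412/4570107389 ≈ -1.3219e-5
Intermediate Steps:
q(u) = 2 (q(u) = (2*u)/u = 2)
T(p, s) = 280 + 257*s*p² (T(p, s) = ((257*p)*p)*s + 280 = (257*p²)*s + 280 = 257*s*p² + 280 = 280 + 257*s*p²)
1/(1/(-26768 + T(q(10), -33)) - 75649) = 1/(1/(-26768 + (280 + 257*(-33)*2²)) - 75649) = 1/(1/(-26768 + (280 + 257*(-33)*4)) - 75649) = 1/(1/(-26768 + (280 - 33924)) - 75649) = 1/(1/(-26768 - 33644) - 75649) = 1/(1/(-60412) - 75649) = 1/(-1/60412 - 75649) = 1/(-4570107389/60412) = -60412/4570107389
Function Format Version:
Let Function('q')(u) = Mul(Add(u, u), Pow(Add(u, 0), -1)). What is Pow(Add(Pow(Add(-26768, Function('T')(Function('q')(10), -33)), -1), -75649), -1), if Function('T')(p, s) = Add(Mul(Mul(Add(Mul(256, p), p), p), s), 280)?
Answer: Rational(-60412, 4570107389) ≈ -1.3219e-5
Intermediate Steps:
Function('q')(u) = 2 (Function('q')(u) = Mul(Mul(2, u), Pow(u, -1)) = 2)
Function('T')(p, s) = Add(280, Mul(257, s, Pow(p, 2))) (Function('T')(p, s) = Add(Mul(Mul(Mul(257, p), p), s), 280) = Add(Mul(Mul(257, Pow(p, 2)), s), 280) = Add(Mul(257, s, Pow(p, 2)), 280) = Add(280, Mul(257, s, Pow(p, 2))))
Pow(Add(Pow(Add(-26768, Function('T')(Function('q')(10), -33)), -1), -75649), -1) = Pow(Add(Pow(Add(-26768, Add(280, Mul(257, -33, Pow(2, 2)))), -1), -75649), -1) = Pow(Add(Pow(Add(-26768, Add(280, Mul(257, -33, 4))), -1), -75649), -1) = Pow(Add(Pow(Add(-26768, Add(280, -33924)), -1), -75649), -1) = Pow(Add(Pow(Add(-26768, -33644), -1), -75649), -1) = Pow(Add(Pow(-60412, -1), -75649), -1) = Pow(Add(Rational(-1, 60412), -75649), -1) = Pow(Rational(-4570107389, 60412), -1) = Rational(-60412, 4570107389)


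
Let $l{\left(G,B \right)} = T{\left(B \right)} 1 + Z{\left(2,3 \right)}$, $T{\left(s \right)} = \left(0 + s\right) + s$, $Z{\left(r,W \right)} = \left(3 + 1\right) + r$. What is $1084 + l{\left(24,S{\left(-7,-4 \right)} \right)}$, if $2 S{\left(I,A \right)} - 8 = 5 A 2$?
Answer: $1058$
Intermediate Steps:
$S{\left(I,A \right)} = 4 + 5 A$ ($S{\left(I,A \right)} = 4 + \frac{5 A 2}{2} = 4 + \frac{10 A}{2} = 4 + 5 A$)
$Z{\left(r,W \right)} = 4 + r$
$T{\left(s \right)} = 2 s$ ($T{\left(s \right)} = s + s = 2 s$)
$l{\left(G,B \right)} = 6 + 2 B$ ($l{\left(G,B \right)} = 2 B 1 + \left(4 + 2\right) = 2 B + 6 = 6 + 2 B$)
$1084 + l{\left(24,S{\left(-7,-4 \right)} \right)} = 1084 + \left(6 + 2 \left(4 + 5 \left(-4\right)\right)\right) = 1084 + \left(6 + 2 \left(4 - 20\right)\right) = 1084 + \left(6 + 2 \left(-16\right)\right) = 1084 + \left(6 - 32\right) = 1084 - 26 = 1058$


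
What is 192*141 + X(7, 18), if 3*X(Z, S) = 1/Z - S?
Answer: 568387/21 ≈ 27066.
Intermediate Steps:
X(Z, S) = -S/3 + 1/(3*Z) (X(Z, S) = (1/Z - S)/3 = -S/3 + 1/(3*Z))
192*141 + X(7, 18) = 192*141 + (1/3)*(1 - 1*18*7)/7 = 27072 + (1/3)*(1/7)*(1 - 126) = 27072 + (1/3)*(1/7)*(-125) = 27072 - 125/21 = 568387/21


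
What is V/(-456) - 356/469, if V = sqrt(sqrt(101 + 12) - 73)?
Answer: -356/469 - I*sqrt(73 - sqrt(113))/456 ≈ -0.75906 - 0.017319*I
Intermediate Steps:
V = sqrt(-73 + sqrt(113)) (V = sqrt(sqrt(113) - 73) = sqrt(-73 + sqrt(113)) ≈ 7.8975*I)
V/(-456) - 356/469 = sqrt(-73 + sqrt(113))/(-456) - 356/469 = sqrt(-73 + sqrt(113))*(-1/456) - 356*1/469 = -sqrt(-73 + sqrt(113))/456 - 356/469 = -356/469 - sqrt(-73 + sqrt(113))/456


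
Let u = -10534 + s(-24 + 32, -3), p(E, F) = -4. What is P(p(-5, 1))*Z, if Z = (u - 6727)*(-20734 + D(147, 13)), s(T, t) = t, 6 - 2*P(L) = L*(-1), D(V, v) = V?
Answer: 355413968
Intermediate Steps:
P(L) = 3 + L/2 (P(L) = 3 - L*(-1)/2 = 3 - (-1)*L/2 = 3 + L/2)
u = -10537 (u = -10534 - 3 = -10537)
Z = 355413968 (Z = (-10537 - 6727)*(-20734 + 147) = -17264*(-20587) = 355413968)
P(p(-5, 1))*Z = (3 + (1/2)*(-4))*355413968 = (3 - 2)*355413968 = 1*355413968 = 355413968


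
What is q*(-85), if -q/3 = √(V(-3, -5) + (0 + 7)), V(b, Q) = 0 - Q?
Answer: 510*√3 ≈ 883.35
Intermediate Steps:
V(b, Q) = -Q
q = -6*√3 (q = -3*√(-1*(-5) + (0 + 7)) = -3*√(5 + 7) = -6*√3 ≈ -10.392)
q*(-85) = -6*√3*(-85) = 510*√3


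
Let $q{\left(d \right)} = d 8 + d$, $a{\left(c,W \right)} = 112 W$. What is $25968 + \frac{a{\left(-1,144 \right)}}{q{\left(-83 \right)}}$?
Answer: $\frac{2153552}{83} \approx 25946.0$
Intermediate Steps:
$q{\left(d \right)} = 9 d$ ($q{\left(d \right)} = 8 d + d = 9 d$)
$25968 + \frac{a{\left(-1,144 \right)}}{q{\left(-83 \right)}} = 25968 + \frac{112 \cdot 144}{9 \left(-83\right)} = 25968 + \frac{16128}{-747} = 25968 + 16128 \left(- \frac{1}{747}\right) = 25968 - \frac{1792}{83} = \frac{2153552}{83}$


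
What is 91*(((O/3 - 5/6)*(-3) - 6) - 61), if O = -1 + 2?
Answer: -11921/2 ≈ -5960.5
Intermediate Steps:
O = 1
91*(((O/3 - 5/6)*(-3) - 6) - 61) = 91*(((1/3 - 5/6)*(-3) - 6) - 61) = 91*(((1*(⅓) - 5*⅙)*(-3) - 6) - 61) = 91*(((⅓ - ⅚)*(-3) - 6) - 61) = 91*((-½*(-3) - 6) - 61) = 91*((3/2 - 6) - 61) = 91*(-9/2 - 61) = 91*(-131/2) = -11921/2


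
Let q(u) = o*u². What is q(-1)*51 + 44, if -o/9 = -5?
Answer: 2339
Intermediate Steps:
o = 45 (o = -9*(-5) = 45)
q(u) = 45*u²
q(-1)*51 + 44 = (45*(-1)²)*51 + 44 = (45*1)*51 + 44 = 45*51 + 44 = 2295 + 44 = 2339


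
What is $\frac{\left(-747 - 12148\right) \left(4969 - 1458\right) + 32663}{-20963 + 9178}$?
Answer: $\frac{45241682}{11785} \approx 3838.9$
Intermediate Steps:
$\frac{\left(-747 - 12148\right) \left(4969 - 1458\right) + 32663}{-20963 + 9178} = \frac{\left(-12895\right) 3511 + 32663}{-11785} = \left(-45274345 + 32663\right) \left(- \frac{1}{11785}\right) = \left(-45241682\right) \left(- \frac{1}{11785}\right) = \frac{45241682}{11785}$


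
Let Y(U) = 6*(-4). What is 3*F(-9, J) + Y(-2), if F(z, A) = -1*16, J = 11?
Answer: -72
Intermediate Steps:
F(z, A) = -16
Y(U) = -24
3*F(-9, J) + Y(-2) = 3*(-16) - 24 = -48 - 24 = -72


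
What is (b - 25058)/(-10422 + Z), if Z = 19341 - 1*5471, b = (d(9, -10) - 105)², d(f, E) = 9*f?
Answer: -12241/1724 ≈ -7.1003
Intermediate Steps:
b = 576 (b = (9*9 - 105)² = (81 - 105)² = (-24)² = 576)
Z = 13870 (Z = 19341 - 5471 = 13870)
(b - 25058)/(-10422 + Z) = (576 - 25058)/(-10422 + 13870) = -24482/3448 = -24482*1/3448 = -12241/1724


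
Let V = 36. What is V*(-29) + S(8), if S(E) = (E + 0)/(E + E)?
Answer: -2087/2 ≈ -1043.5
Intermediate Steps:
S(E) = 1/2 (S(E) = E/((2*E)) = E*(1/(2*E)) = 1/2)
V*(-29) + S(8) = 36*(-29) + 1/2 = -1044 + 1/2 = -2087/2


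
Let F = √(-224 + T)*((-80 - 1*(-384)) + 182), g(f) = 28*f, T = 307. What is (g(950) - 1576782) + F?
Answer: -1550182 + 486*√83 ≈ -1.5458e+6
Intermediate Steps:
F = 486*√83 (F = √(-224 + 307)*((-80 - 1*(-384)) + 182) = √83*((-80 + 384) + 182) = √83*(304 + 182) = √83*486 = 486*√83 ≈ 4427.7)
(g(950) - 1576782) + F = (28*950 - 1576782) + 486*√83 = (26600 - 1576782) + 486*√83 = -1550182 + 486*√83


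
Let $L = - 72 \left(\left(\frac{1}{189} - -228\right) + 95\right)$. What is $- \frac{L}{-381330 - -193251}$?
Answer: $- \frac{488384}{3949659} \approx -0.12365$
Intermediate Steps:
$L = - \frac{488384}{21}$ ($L = - 72 \left(\left(\frac{1}{189} + 228\right) + 95\right) = - 72 \left(\frac{43093}{189} + 95\right) = \left(-72\right) \frac{61048}{189} = - \frac{488384}{21} \approx -23256.0$)
$- \frac{L}{-381330 - -193251} = - \frac{-488384}{21 \left(-381330 - -193251\right)} = - \frac{-488384}{21 \left(-381330 + 193251\right)} = - \frac{-488384}{21 \left(-188079\right)} = - \frac{\left(-488384\right) \left(-1\right)}{21 \cdot 188079} = \left(-1\right) \frac{488384}{3949659} = - \frac{488384}{3949659}$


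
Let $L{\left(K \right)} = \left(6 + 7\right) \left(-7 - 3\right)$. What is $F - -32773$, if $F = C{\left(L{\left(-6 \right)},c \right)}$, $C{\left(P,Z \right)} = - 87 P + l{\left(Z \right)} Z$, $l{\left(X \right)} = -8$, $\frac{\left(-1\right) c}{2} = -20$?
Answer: $43763$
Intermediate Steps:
$c = 40$ ($c = \left(-2\right) \left(-20\right) = 40$)
$L{\left(K \right)} = -130$ ($L{\left(K \right)} = 13 \left(-10\right) = -130$)
$C{\left(P,Z \right)} = - 87 P - 8 Z$
$F = 10990$ ($F = \left(-87\right) \left(-130\right) - 320 = 11310 - 320 = 10990$)
$F - -32773 = 10990 - -32773 = 10990 + 32773 = 43763$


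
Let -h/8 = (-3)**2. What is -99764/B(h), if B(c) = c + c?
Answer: 24941/36 ≈ 692.81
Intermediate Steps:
h = -72 (h = -8*(-3)**2 = -8*9 = -72)
B(c) = 2*c
-99764/B(h) = -99764/(2*(-72)) = -99764/(-144) = -99764*(-1/144) = 24941/36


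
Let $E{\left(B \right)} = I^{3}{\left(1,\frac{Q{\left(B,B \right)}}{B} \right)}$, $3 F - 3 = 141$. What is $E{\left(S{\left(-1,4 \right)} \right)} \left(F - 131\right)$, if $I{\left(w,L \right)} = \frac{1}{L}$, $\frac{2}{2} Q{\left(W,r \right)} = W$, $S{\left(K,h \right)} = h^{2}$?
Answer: $-83$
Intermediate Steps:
$F = 48$ ($F = 1 + \frac{1}{3} \cdot 141 = 1 + 47 = 48$)
$Q{\left(W,r \right)} = W$
$E{\left(B \right)} = 1$ ($E{\left(B \right)} = \left(\frac{1}{B \frac{1}{B}}\right)^{3} = \left(1^{-1}\right)^{3} = 1^{3} = 1$)
$E{\left(S{\left(-1,4 \right)} \right)} \left(F - 131\right) = 1 \left(48 - 131\right) = 1 \left(-83\right) = -83$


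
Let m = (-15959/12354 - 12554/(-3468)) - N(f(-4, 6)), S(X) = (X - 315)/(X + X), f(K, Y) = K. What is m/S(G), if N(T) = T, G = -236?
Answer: 5332046176/983619303 ≈ 5.4208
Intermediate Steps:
S(X) = (-315 + X)/(2*X) (S(X) = (-315 + X)/((2*X)) = (-315 + X)*(1/(2*X)) = (-315 + X)/(2*X))
m = 11296708/1785153 (m = (-15959/12354 - 12554/(-3468)) - 1*(-4) = (-15959*1/12354 - 12554*(-1/3468)) + 4 = (-15959/12354 + 6277/1734) + 4 = 4156096/1785153 + 4 = 11296708/1785153 ≈ 6.3281)
m/S(G) = 11296708/(1785153*(((1/2)*(-315 - 236)/(-236)))) = 11296708/(1785153*(((1/2)*(-1/236)*(-551)))) = 11296708/(1785153*(551/472)) = (11296708/1785153)*(472/551) = 5332046176/983619303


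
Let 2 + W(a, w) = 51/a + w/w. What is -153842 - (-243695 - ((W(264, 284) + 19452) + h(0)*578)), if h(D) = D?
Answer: 9618769/88 ≈ 1.0930e+5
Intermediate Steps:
W(a, w) = -1 + 51/a (W(a, w) = -2 + (51/a + w/w) = -2 + (51/a + 1) = -2 + (1 + 51/a) = -1 + 51/a)
-153842 - (-243695 - ((W(264, 284) + 19452) + h(0)*578)) = -153842 - (-243695 - (((51 - 1*264)/264 + 19452) + 0*578)) = -153842 - (-243695 - (((51 - 264)/264 + 19452) + 0)) = -153842 - (-243695 - (((1/264)*(-213) + 19452) + 0)) = -153842 - (-243695 - ((-71/88 + 19452) + 0)) = -153842 - (-243695 - (1711705/88 + 0)) = -153842 - (-243695 - 1*1711705/88) = -153842 - (-243695 - 1711705/88) = -153842 - 1*(-23156865/88) = -153842 + 23156865/88 = 9618769/88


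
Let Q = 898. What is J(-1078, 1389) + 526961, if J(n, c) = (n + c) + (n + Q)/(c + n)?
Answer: 163981412/311 ≈ 5.2727e+5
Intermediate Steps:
J(n, c) = c + n + (898 + n)/(c + n) (J(n, c) = (n + c) + (n + 898)/(c + n) = (c + n) + (898 + n)/(c + n) = c + n + (898 + n)/(c + n))
J(-1078, 1389) + 526961 = (898 - 1078 + 1389² + (-1078)² + 2*1389*(-1078))/(1389 - 1078) + 526961 = (898 - 1078 + 1929321 + 1162084 - 2994684)/311 + 526961 = (1/311)*96541 + 526961 = 96541/311 + 526961 = 163981412/311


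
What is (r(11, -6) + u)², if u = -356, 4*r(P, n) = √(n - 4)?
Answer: (1424 - I*√10)²/16 ≈ 1.2674e+5 - 562.89*I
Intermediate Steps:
r(P, n) = √(-4 + n)/4 (r(P, n) = √(n - 4)/4 = √(-4 + n)/4)
(r(11, -6) + u)² = (√(-4 - 6)/4 - 356)² = (√(-10)/4 - 356)² = ((I*√10)/4 - 356)² = (I*√10/4 - 356)² = (-356 + I*√10/4)²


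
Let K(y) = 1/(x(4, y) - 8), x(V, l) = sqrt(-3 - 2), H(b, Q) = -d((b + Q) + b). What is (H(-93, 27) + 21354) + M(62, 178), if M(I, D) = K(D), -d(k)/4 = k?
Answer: 1429534/69 - I*sqrt(5)/69 ≈ 20718.0 - 0.032407*I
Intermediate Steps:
d(k) = -4*k
H(b, Q) = 4*Q + 8*b (H(b, Q) = -(-4)*((b + Q) + b) = -(-4)*((Q + b) + b) = -(-4)*(Q + 2*b) = -(-8*b - 4*Q) = 4*Q + 8*b)
x(V, l) = I*sqrt(5) (x(V, l) = sqrt(-5) = I*sqrt(5))
K(y) = 1/(-8 + I*sqrt(5)) (K(y) = 1/(I*sqrt(5) - 8) = 1/(-8 + I*sqrt(5)))
M(I, D) = -8/69 - I*sqrt(5)/69
(H(-93, 27) + 21354) + M(62, 178) = ((4*27 + 8*(-93)) + 21354) + (-8/69 - I*sqrt(5)/69) = ((108 - 744) + 21354) + (-8/69 - I*sqrt(5)/69) = (-636 + 21354) + (-8/69 - I*sqrt(5)/69) = 20718 + (-8/69 - I*sqrt(5)/69) = 1429534/69 - I*sqrt(5)/69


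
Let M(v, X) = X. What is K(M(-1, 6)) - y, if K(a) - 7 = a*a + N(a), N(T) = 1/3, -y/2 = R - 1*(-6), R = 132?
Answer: 958/3 ≈ 319.33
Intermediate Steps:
y = -276 (y = -2*(132 - 1*(-6)) = -2*(132 + 6) = -2*138 = -276)
N(T) = ⅓
K(a) = 22/3 + a² (K(a) = 7 + (a*a + ⅓) = 7 + (a² + ⅓) = 7 + (⅓ + a²) = 22/3 + a²)
K(M(-1, 6)) - y = (22/3 + 6²) - 1*(-276) = (22/3 + 36) + 276 = 130/3 + 276 = 958/3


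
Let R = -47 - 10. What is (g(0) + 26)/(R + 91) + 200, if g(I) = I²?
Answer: 3413/17 ≈ 200.76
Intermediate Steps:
R = -57
(g(0) + 26)/(R + 91) + 200 = (0² + 26)/(-57 + 91) + 200 = (0 + 26)/34 + 200 = 26*(1/34) + 200 = 13/17 + 200 = 3413/17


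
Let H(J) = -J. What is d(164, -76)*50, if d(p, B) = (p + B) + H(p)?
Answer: -3800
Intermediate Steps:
d(p, B) = B (d(p, B) = (p + B) - p = (B + p) - p = B)
d(164, -76)*50 = -76*50 = -3800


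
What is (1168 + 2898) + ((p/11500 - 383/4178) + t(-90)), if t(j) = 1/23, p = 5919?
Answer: 97690758041/24023500 ≈ 4066.5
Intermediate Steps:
t(j) = 1/23
(1168 + 2898) + ((p/11500 - 383/4178) + t(-90)) = (1168 + 2898) + ((5919/11500 - 383/4178) + 1/23) = 4066 + ((5919*(1/11500) - 383*1/4178) + 1/23) = 4066 + ((5919/11500 - 383/4178) + 1/23) = 4066 + (10162541/24023500 + 1/23) = 4066 + 11207041/24023500 = 97690758041/24023500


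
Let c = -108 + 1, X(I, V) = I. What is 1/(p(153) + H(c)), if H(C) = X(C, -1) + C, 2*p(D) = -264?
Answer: -1/346 ≈ -0.0028902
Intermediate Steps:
p(D) = -132 (p(D) = (½)*(-264) = -132)
c = -107
H(C) = 2*C (H(C) = C + C = 2*C)
1/(p(153) + H(c)) = 1/(-132 + 2*(-107)) = 1/(-132 - 214) = 1/(-346) = -1/346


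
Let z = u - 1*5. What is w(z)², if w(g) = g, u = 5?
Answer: 0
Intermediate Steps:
z = 0 (z = 5 - 1*5 = 5 - 5 = 0)
w(z)² = 0² = 0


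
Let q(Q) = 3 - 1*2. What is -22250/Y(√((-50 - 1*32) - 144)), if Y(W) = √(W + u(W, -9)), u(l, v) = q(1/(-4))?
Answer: -22250/√(1 + I*√226) ≈ -4185.6 + 3916.5*I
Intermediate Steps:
q(Q) = 1 (q(Q) = 3 - 2 = 1)
u(l, v) = 1
Y(W) = √(1 + W) (Y(W) = √(W + 1) = √(1 + W))
-22250/Y(√((-50 - 1*32) - 144)) = -22250/√(1 + √((-50 - 1*32) - 144)) = -22250/√(1 + √((-50 - 32) - 144)) = -22250/√(1 + √(-82 - 144)) = -22250/√(1 + √(-226)) = -22250/√(1 + I*√226)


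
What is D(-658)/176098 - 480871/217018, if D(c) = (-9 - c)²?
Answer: 88523385/502847839 ≈ 0.17604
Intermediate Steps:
D(-658)/176098 - 480871/217018 = (9 - 658)²/176098 - 480871/217018 = (-649)²*(1/176098) - 480871*1/217018 = 421201*(1/176098) - 25309/11422 = 421201/176098 - 25309/11422 = 88523385/502847839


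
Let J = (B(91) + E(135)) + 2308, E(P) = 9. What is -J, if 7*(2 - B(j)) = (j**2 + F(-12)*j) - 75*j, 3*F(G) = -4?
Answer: -6385/3 ≈ -2128.3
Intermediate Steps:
F(G) = -4/3 (F(G) = (1/3)*(-4) = -4/3)
B(j) = 2 - j**2/7 + 229*j/21 (B(j) = 2 - ((j**2 - 4*j/3) - 75*j)/7 = 2 - (j**2 - 229*j/3)/7 = 2 + (-j**2/7 + 229*j/21) = 2 - j**2/7 + 229*j/21)
J = 6385/3 (J = ((2 - 1/7*91**2 + (229/21)*91) + 9) + 2308 = ((2 - 1/7*8281 + 2977/3) + 9) + 2308 = ((2 - 1183 + 2977/3) + 9) + 2308 = (-566/3 + 9) + 2308 = -539/3 + 2308 = 6385/3 ≈ 2128.3)
-J = -1*6385/3 = -6385/3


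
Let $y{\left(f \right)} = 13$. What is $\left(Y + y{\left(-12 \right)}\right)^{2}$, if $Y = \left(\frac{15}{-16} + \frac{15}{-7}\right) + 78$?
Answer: $\frac{96963409}{12544} \approx 7729.9$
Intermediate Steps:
$Y = \frac{8391}{112}$ ($Y = \left(15 \left(- \frac{1}{16}\right) + 15 \left(- \frac{1}{7}\right)\right) + 78 = \left(- \frac{15}{16} - \frac{15}{7}\right) + 78 = - \frac{345}{112} + 78 = \frac{8391}{112} \approx 74.92$)
$\left(Y + y{\left(-12 \right)}\right)^{2} = \left(\frac{8391}{112} + 13\right)^{2} = \left(\frac{9847}{112}\right)^{2} = \frac{96963409}{12544}$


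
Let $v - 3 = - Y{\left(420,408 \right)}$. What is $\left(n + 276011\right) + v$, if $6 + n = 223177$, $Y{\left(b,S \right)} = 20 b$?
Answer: $490785$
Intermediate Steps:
$n = 223171$ ($n = -6 + 223177 = 223171$)
$v = -8397$ ($v = 3 - 20 \cdot 420 = 3 - 8400 = -8397$)
$\left(n + 276011\right) + v = \left(223171 + 276011\right) - 8397 = 499182 - 8397 = 490785$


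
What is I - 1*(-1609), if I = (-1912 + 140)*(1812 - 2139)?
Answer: 581053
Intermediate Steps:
I = 579444 (I = -1772*(-327) = 579444)
I - 1*(-1609) = 579444 - 1*(-1609) = 579444 + 1609 = 581053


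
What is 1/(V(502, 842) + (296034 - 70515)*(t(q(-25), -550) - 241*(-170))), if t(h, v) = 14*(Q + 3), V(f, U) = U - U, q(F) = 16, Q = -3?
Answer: 1/9239513430 ≈ 1.0823e-10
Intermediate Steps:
V(f, U) = 0
t(h, v) = 0 (t(h, v) = 14*(-3 + 3) = 14*0 = 0)
1/(V(502, 842) + (296034 - 70515)*(t(q(-25), -550) - 241*(-170))) = 1/(0 + (296034 - 70515)*(0 - 241*(-170))) = 1/(0 + 225519*(0 + 40970)) = 1/(0 + 225519*40970) = 1/(0 + 9239513430) = 1/9239513430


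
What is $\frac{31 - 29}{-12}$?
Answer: $- \frac{1}{6} \approx -0.16667$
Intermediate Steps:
$\frac{31 - 29}{-12} = \left(- \frac{1}{12}\right) 2 = - \frac{1}{6}$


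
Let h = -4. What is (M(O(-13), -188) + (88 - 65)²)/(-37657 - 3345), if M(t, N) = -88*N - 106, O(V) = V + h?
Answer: -893/2158 ≈ -0.41381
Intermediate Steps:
O(V) = -4 + V (O(V) = V - 4 = -4 + V)
M(t, N) = -106 - 88*N
(M(O(-13), -188) + (88 - 65)²)/(-37657 - 3345) = ((-106 - 88*(-188)) + (88 - 65)²)/(-37657 - 3345) = ((-106 + 16544) + 23²)/(-41002) = (16438 + 529)*(-1/41002) = 16967*(-1/41002) = -893/2158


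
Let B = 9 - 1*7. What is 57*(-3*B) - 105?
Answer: -447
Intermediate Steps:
B = 2 (B = 9 - 7 = 2)
57*(-3*B) - 105 = 57*(-3*2) - 105 = 57*(-6) - 105 = -342 - 105 = -447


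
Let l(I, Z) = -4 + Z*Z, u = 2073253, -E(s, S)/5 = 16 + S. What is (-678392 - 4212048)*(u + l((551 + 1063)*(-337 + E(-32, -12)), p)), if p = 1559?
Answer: -22025221341200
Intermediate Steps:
E(s, S) = -80 - 5*S (E(s, S) = -5*(16 + S) = -80 - 5*S)
l(I, Z) = -4 + Z²
(-678392 - 4212048)*(u + l((551 + 1063)*(-337 + E(-32, -12)), p)) = (-678392 - 4212048)*(2073253 + (-4 + 1559²)) = -4890440*(2073253 + (-4 + 2430481)) = -4890440*(2073253 + 2430477) = -4890440*4503730 = -22025221341200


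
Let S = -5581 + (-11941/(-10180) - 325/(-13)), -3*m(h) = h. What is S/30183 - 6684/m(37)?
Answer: 6159144191737/11368728780 ≈ 541.76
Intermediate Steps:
m(h) = -h/3
S = -56548139/10180 (S = -5581 + (-11941*(-1/10180) - 325*(-1/13)) = -5581 + (11941/10180 + 25) = -5581 + 266441/10180 = -56548139/10180 ≈ -5554.8)
S/30183 - 6684/m(37) = -56548139/10180/30183 - 6684/((-⅓*37)) = -56548139/10180*1/30183 - 6684/(-37/3) = -56548139/307262940 - 6684*(-3/37) = -56548139/307262940 + 20052/37 = 6159144191737/11368728780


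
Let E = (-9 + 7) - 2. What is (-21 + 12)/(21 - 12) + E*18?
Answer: -73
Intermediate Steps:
E = -4 (E = -2 - 2 = -4)
(-21 + 12)/(21 - 12) + E*18 = (-21 + 12)/(21 - 12) - 4*18 = -9/9 - 72 = -9*⅑ - 72 = -1 - 72 = -73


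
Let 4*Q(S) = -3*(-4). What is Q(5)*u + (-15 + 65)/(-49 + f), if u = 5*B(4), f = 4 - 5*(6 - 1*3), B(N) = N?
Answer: 355/6 ≈ 59.167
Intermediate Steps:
Q(S) = 3 (Q(S) = (-3*(-4))/4 = (1/4)*12 = 3)
f = -11 (f = 4 - 5*(6 - 3) = 4 - 5*3 = 4 - 15 = -11)
u = 20 (u = 5*4 = 20)
Q(5)*u + (-15 + 65)/(-49 + f) = 3*20 + (-15 + 65)/(-49 - 11) = 60 + 50/(-60) = 60 + 50*(-1/60) = 60 - 5/6 = 355/6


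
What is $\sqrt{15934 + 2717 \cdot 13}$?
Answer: $3 \sqrt{5695} \approx 226.4$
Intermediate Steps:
$\sqrt{15934 + 2717 \cdot 13} = \sqrt{15934 + 35321} = \sqrt{51255} = 3 \sqrt{5695}$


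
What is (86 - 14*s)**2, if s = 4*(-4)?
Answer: 96100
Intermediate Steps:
s = -16
(86 - 14*s)**2 = (86 - 14*(-16))**2 = (86 + 224)**2 = 310**2 = 96100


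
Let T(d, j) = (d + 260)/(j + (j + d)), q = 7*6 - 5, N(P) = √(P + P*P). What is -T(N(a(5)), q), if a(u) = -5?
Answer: -155/44 + 3*√5/44 ≈ -3.3703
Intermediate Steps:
N(P) = √(P + P²)
q = 37 (q = 42 - 5 = 37)
T(d, j) = (260 + d)/(d + 2*j) (T(d, j) = (260 + d)/(j + (d + j)) = (260 + d)/(d + 2*j))
-T(N(a(5)), q) = -(260 + √(-5*(1 - 5)))/(√(-5*(1 - 5)) + 2*37) = -(260 + √(-5*(-4)))/(√(-5*(-4)) + 74) = -(260 + √20)/(√20 + 74) = -(260 + 2*√5)/(2*√5 + 74) = -(260 + 2*√5)/(74 + 2*√5)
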